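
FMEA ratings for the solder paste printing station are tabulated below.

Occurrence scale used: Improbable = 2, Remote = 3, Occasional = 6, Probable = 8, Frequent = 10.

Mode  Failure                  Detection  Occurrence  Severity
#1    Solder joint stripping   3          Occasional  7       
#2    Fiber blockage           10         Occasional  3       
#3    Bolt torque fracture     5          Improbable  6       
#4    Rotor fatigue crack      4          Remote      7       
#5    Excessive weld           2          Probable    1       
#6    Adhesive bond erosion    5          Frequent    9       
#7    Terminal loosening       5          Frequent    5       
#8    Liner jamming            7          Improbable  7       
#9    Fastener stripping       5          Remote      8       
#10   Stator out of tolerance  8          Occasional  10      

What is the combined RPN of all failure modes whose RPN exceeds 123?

1486

RPN = Severity × Occurrence × Detection:
  #1: 7 × 6 × 3 = 126
  #2: 3 × 6 × 10 = 180
  #3: 6 × 2 × 5 = 60
  #4: 7 × 3 × 4 = 84
  #5: 1 × 8 × 2 = 16
  #6: 9 × 10 × 5 = 450
  #7: 5 × 10 × 5 = 250
  #8: 7 × 2 × 7 = 98
  #9: 8 × 3 × 5 = 120
  #10: 10 × 6 × 8 = 480
RPN > 123: #1 (126), #2 (180), #6 (450), #7 (250), #10 (480).
Sum: 126 + 180 + 450 + 250 + 480 = 1486.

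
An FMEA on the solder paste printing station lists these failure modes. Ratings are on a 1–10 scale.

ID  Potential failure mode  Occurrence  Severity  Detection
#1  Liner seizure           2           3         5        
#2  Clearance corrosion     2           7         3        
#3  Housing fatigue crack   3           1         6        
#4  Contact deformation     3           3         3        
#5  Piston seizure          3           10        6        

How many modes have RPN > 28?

RPN = Severity × Occurrence × Detection:
  #1: 3 × 2 × 5 = 30
  #2: 7 × 2 × 3 = 42
  #3: 1 × 3 × 6 = 18
  #4: 3 × 3 × 3 = 27
  #5: 10 × 3 × 6 = 180
Modes with RPN > 28: #1 (30), #2 (42), #5 (180) → 3.

3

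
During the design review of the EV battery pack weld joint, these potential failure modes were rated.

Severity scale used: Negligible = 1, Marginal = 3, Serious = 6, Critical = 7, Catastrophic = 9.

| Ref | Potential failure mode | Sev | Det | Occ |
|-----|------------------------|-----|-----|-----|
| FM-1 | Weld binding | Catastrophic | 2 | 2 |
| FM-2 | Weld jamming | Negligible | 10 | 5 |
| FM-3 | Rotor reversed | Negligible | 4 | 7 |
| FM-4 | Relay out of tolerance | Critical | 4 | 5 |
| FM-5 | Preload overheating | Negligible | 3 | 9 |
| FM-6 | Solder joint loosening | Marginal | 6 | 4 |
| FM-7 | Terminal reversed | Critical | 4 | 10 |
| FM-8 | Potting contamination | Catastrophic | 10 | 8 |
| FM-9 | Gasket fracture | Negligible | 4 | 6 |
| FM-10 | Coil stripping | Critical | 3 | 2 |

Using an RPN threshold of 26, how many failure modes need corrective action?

RPN = Severity × Occurrence × Detection:
  FM-1: 9 × 2 × 2 = 36
  FM-2: 1 × 5 × 10 = 50
  FM-3: 1 × 7 × 4 = 28
  FM-4: 7 × 5 × 4 = 140
  FM-5: 1 × 9 × 3 = 27
  FM-6: 3 × 4 × 6 = 72
  FM-7: 7 × 10 × 4 = 280
  FM-8: 9 × 8 × 10 = 720
  FM-9: 1 × 6 × 4 = 24
  FM-10: 7 × 2 × 3 = 42
Modes with RPN ≥ 26: FM-1 (36), FM-2 (50), FM-3 (28), FM-4 (140), FM-5 (27), FM-6 (72), FM-7 (280), FM-8 (720), FM-10 (42) → 9.

9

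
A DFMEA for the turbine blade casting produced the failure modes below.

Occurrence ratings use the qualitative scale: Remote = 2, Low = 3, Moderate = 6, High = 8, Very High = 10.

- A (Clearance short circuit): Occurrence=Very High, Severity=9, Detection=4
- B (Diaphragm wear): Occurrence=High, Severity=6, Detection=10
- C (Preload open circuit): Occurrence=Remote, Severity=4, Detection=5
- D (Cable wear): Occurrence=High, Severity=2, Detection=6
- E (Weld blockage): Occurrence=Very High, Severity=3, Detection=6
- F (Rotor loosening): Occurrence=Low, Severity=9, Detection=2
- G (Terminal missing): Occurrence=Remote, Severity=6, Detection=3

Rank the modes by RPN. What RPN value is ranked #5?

RPN = Severity × Occurrence × Detection:
  A: 9 × 10 × 4 = 360
  B: 6 × 8 × 10 = 480
  C: 4 × 2 × 5 = 40
  D: 2 × 8 × 6 = 96
  E: 3 × 10 × 6 = 180
  F: 9 × 3 × 2 = 54
  G: 6 × 2 × 3 = 36
Sorted descending: 480, 360, 180, 96, 54, 40, 36.
The fifth-highest RPN is 54 (F).

54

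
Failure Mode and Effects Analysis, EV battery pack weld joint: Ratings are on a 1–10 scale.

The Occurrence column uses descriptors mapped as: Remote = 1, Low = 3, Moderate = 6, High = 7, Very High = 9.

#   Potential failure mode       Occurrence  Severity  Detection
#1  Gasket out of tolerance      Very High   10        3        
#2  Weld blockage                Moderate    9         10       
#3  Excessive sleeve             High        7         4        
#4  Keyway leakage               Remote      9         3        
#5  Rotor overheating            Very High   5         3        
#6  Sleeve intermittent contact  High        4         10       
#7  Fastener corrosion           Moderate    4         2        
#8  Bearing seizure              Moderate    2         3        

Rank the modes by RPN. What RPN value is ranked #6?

RPN = Severity × Occurrence × Detection:
  #1: 10 × 9 × 3 = 270
  #2: 9 × 6 × 10 = 540
  #3: 7 × 7 × 4 = 196
  #4: 9 × 1 × 3 = 27
  #5: 5 × 9 × 3 = 135
  #6: 4 × 7 × 10 = 280
  #7: 4 × 6 × 2 = 48
  #8: 2 × 6 × 3 = 36
Sorted descending: 540, 280, 270, 196, 135, 48, 36, 27.
The sixth-highest RPN is 48 (#7).

48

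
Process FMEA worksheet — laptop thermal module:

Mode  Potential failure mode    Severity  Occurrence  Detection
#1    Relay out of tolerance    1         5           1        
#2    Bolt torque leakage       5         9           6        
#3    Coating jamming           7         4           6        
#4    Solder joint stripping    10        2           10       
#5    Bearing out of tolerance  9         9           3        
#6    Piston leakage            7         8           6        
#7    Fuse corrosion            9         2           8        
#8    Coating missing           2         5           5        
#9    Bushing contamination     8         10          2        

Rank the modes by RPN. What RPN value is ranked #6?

160

RPN = Severity × Occurrence × Detection:
  #1: 1 × 5 × 1 = 5
  #2: 5 × 9 × 6 = 270
  #3: 7 × 4 × 6 = 168
  #4: 10 × 2 × 10 = 200
  #5: 9 × 9 × 3 = 243
  #6: 7 × 8 × 6 = 336
  #7: 9 × 2 × 8 = 144
  #8: 2 × 5 × 5 = 50
  #9: 8 × 10 × 2 = 160
Sorted descending: 336, 270, 243, 200, 168, 160, 144, 50, 5.
The sixth-highest RPN is 160 (#9).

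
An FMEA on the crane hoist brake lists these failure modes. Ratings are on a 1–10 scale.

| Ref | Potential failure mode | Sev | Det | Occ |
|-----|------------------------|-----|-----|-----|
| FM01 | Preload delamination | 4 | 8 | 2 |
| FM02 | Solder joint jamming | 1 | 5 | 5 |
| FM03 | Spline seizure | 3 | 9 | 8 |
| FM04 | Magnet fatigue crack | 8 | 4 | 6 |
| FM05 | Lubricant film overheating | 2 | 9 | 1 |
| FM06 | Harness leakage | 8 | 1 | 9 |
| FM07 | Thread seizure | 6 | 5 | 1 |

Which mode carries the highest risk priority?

FM03

RPN = Severity × Occurrence × Detection:
  FM01: 4 × 2 × 8 = 64
  FM02: 1 × 5 × 5 = 25
  FM03: 3 × 8 × 9 = 216
  FM04: 8 × 6 × 4 = 192
  FM05: 2 × 1 × 9 = 18
  FM06: 8 × 9 × 1 = 72
  FM07: 6 × 1 × 5 = 30
Highest RPN is 216 → FM03.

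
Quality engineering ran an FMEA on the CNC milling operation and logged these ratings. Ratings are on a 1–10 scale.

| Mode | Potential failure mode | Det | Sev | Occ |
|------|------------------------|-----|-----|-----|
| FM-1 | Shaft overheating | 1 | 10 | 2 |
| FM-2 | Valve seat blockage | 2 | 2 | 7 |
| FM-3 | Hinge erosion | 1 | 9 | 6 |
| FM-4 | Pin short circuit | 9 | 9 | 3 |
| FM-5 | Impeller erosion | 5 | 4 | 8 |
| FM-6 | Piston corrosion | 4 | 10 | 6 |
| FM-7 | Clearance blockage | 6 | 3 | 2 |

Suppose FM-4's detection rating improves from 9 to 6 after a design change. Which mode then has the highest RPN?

FM-6

RPN = Severity × Occurrence × Detection:
  FM-1: 10 × 2 × 1 = 20
  FM-2: 2 × 7 × 2 = 28
  FM-3: 9 × 6 × 1 = 54
  FM-4: 9 × 3 × 9 = 243
  FM-5: 4 × 8 × 5 = 160
  FM-6: 10 × 6 × 4 = 240
  FM-7: 3 × 2 × 6 = 36
After action: FM-4 → 9 × 3 × 6 = 162.
Revised RPNs: FM-6=240, FM-4=162, FM-5=160, FM-3=54, FM-7=36, FM-2=28, FM-1=20.
Highest is now FM-6 (240).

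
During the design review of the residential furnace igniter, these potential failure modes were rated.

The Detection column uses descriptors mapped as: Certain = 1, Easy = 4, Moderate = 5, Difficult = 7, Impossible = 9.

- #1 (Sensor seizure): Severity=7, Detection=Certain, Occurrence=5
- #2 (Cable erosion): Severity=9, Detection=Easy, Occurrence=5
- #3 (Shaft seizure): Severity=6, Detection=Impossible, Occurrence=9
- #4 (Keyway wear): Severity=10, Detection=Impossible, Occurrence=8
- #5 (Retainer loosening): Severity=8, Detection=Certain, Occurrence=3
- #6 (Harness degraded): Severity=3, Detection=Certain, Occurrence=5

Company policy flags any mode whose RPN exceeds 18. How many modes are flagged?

RPN = Severity × Occurrence × Detection:
  #1: 7 × 5 × 1 = 35
  #2: 9 × 5 × 4 = 180
  #3: 6 × 9 × 9 = 486
  #4: 10 × 8 × 9 = 720
  #5: 8 × 3 × 1 = 24
  #6: 3 × 5 × 1 = 15
Modes with RPN > 18: #1 (35), #2 (180), #3 (486), #4 (720), #5 (24) → 5.

5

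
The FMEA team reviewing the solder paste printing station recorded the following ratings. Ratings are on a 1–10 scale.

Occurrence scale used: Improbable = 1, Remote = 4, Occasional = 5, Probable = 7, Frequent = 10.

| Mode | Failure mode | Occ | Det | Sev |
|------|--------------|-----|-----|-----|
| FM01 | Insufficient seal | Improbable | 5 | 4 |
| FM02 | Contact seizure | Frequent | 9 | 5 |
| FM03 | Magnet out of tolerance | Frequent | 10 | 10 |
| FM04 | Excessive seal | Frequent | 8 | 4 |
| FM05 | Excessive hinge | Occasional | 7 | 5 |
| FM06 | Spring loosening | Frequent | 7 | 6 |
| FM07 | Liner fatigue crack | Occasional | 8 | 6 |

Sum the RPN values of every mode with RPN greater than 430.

RPN = Severity × Occurrence × Detection:
  FM01: 4 × 1 × 5 = 20
  FM02: 5 × 10 × 9 = 450
  FM03: 10 × 10 × 10 = 1000
  FM04: 4 × 10 × 8 = 320
  FM05: 5 × 5 × 7 = 175
  FM06: 6 × 10 × 7 = 420
  FM07: 6 × 5 × 8 = 240
RPN > 430: FM02 (450), FM03 (1000).
Sum: 450 + 1000 = 1450.

1450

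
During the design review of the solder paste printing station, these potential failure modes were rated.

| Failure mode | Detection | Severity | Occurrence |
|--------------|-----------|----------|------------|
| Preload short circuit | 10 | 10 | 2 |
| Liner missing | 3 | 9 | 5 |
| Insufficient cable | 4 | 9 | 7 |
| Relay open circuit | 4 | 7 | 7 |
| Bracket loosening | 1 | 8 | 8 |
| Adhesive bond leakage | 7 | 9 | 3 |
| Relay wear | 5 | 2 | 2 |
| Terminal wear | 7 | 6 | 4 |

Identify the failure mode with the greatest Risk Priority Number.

Insufficient cable

RPN = Severity × Occurrence × Detection:
  Preload short circuit: 10 × 2 × 10 = 200
  Liner missing: 9 × 5 × 3 = 135
  Insufficient cable: 9 × 7 × 4 = 252
  Relay open circuit: 7 × 7 × 4 = 196
  Bracket loosening: 8 × 8 × 1 = 64
  Adhesive bond leakage: 9 × 3 × 7 = 189
  Relay wear: 2 × 2 × 5 = 20
  Terminal wear: 6 × 4 × 7 = 168
Highest RPN is 252 → Insufficient cable.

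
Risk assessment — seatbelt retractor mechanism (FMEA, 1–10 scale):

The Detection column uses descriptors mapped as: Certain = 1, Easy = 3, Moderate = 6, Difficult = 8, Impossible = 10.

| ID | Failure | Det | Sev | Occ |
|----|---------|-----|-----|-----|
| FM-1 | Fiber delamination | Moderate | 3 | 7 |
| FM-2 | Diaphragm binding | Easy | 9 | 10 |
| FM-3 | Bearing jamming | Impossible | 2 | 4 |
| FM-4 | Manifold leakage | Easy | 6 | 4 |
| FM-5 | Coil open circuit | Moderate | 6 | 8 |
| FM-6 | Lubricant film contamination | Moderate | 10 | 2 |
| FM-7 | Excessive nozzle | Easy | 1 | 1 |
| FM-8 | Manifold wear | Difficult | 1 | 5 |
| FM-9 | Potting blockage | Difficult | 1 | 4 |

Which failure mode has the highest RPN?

FM-5

RPN = Severity × Occurrence × Detection:
  FM-1: 3 × 7 × 6 = 126
  FM-2: 9 × 10 × 3 = 270
  FM-3: 2 × 4 × 10 = 80
  FM-4: 6 × 4 × 3 = 72
  FM-5: 6 × 8 × 6 = 288
  FM-6: 10 × 2 × 6 = 120
  FM-7: 1 × 1 × 3 = 3
  FM-8: 1 × 5 × 8 = 40
  FM-9: 1 × 4 × 8 = 32
Highest RPN is 288 → FM-5.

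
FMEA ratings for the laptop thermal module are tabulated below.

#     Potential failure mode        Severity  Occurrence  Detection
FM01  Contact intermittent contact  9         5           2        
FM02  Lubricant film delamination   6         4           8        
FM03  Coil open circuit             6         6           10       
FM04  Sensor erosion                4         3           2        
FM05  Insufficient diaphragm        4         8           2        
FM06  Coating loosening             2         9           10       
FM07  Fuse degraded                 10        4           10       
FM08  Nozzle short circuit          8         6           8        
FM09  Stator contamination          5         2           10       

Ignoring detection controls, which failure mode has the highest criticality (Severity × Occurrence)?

FM08

Criticality = Severity × Occurrence:
  FM01: 9 × 5 = 45
  FM02: 6 × 4 = 24
  FM03: 6 × 6 = 36
  FM04: 4 × 3 = 12
  FM05: 4 × 8 = 32
  FM06: 2 × 9 = 18
  FM07: 10 × 4 = 40
  FM08: 8 × 6 = 48
  FM09: 5 × 2 = 10
Highest criticality is 48 → FM08.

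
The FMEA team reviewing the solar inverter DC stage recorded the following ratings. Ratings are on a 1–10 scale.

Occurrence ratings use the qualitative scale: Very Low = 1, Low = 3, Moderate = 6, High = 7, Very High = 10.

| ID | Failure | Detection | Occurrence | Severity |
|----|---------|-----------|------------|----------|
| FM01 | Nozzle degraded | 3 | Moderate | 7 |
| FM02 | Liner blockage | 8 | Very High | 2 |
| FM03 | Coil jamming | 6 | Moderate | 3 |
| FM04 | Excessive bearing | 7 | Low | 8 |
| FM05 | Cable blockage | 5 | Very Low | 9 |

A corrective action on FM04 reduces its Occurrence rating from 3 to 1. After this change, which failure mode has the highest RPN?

RPN = Severity × Occurrence × Detection:
  FM01: 7 × 6 × 3 = 126
  FM02: 2 × 10 × 8 = 160
  FM03: 3 × 6 × 6 = 108
  FM04: 8 × 3 × 7 = 168
  FM05: 9 × 1 × 5 = 45
After action: FM04 → 8 × 1 × 7 = 56.
Revised RPNs: FM02=160, FM01=126, FM03=108, FM04=56, FM05=45.
Highest is now FM02 (160).

FM02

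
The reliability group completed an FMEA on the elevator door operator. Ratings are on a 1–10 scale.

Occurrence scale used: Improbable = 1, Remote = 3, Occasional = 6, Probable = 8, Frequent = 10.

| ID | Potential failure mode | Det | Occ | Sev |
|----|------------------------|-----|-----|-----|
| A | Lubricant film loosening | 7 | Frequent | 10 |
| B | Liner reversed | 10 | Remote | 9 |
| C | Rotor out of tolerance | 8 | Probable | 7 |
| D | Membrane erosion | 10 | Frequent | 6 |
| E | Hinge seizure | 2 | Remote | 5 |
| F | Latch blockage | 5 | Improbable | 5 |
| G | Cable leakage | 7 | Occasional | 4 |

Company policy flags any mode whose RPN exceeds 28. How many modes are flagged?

6

RPN = Severity × Occurrence × Detection:
  A: 10 × 10 × 7 = 700
  B: 9 × 3 × 10 = 270
  C: 7 × 8 × 8 = 448
  D: 6 × 10 × 10 = 600
  E: 5 × 3 × 2 = 30
  F: 5 × 1 × 5 = 25
  G: 4 × 6 × 7 = 168
Modes with RPN > 28: A (700), B (270), C (448), D (600), E (30), G (168) → 6.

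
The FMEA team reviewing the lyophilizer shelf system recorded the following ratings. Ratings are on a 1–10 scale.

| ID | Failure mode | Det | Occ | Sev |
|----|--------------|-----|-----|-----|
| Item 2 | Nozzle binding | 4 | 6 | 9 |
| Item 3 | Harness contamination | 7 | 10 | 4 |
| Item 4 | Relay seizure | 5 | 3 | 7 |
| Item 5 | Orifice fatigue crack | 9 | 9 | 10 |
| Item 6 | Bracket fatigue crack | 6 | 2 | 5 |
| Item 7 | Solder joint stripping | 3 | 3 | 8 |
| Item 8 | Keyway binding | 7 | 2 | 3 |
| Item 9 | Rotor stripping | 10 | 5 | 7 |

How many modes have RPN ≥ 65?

RPN = Severity × Occurrence × Detection:
  Item 2: 9 × 6 × 4 = 216
  Item 3: 4 × 10 × 7 = 280
  Item 4: 7 × 3 × 5 = 105
  Item 5: 10 × 9 × 9 = 810
  Item 6: 5 × 2 × 6 = 60
  Item 7: 8 × 3 × 3 = 72
  Item 8: 3 × 2 × 7 = 42
  Item 9: 7 × 5 × 10 = 350
Modes with RPN ≥ 65: Item 2 (216), Item 3 (280), Item 4 (105), Item 5 (810), Item 7 (72), Item 9 (350) → 6.

6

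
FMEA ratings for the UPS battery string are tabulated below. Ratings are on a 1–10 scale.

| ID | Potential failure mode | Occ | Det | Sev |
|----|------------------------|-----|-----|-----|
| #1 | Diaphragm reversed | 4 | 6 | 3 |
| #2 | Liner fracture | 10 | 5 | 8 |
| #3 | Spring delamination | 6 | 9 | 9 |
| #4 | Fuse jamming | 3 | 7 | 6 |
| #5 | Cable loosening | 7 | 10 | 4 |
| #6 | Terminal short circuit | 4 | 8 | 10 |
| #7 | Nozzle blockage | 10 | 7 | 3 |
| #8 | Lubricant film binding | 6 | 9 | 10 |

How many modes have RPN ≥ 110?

RPN = Severity × Occurrence × Detection:
  #1: 3 × 4 × 6 = 72
  #2: 8 × 10 × 5 = 400
  #3: 9 × 6 × 9 = 486
  #4: 6 × 3 × 7 = 126
  #5: 4 × 7 × 10 = 280
  #6: 10 × 4 × 8 = 320
  #7: 3 × 10 × 7 = 210
  #8: 10 × 6 × 9 = 540
Modes with RPN ≥ 110: #2 (400), #3 (486), #4 (126), #5 (280), #6 (320), #7 (210), #8 (540) → 7.

7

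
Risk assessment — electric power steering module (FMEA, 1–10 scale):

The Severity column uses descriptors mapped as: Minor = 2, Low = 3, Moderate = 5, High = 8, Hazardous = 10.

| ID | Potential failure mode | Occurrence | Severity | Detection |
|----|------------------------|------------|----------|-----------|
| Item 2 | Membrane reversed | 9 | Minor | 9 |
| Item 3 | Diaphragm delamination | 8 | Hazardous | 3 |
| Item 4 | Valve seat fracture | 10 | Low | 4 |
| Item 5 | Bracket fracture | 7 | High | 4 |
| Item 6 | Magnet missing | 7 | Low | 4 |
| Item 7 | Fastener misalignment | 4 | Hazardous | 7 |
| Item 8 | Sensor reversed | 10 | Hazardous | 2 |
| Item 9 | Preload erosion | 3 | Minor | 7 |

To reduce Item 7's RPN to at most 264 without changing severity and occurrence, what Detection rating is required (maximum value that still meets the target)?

Item 7: S=10, O=4, D=7 → current RPN = 280.
Fixed product = 40. Need 40 × D ≤ 264, so D ≤ 264/40 = 6.60.
Maximum integer Detection rating = 6 (gives RPN 240; D=7 would give 280 > 264).

6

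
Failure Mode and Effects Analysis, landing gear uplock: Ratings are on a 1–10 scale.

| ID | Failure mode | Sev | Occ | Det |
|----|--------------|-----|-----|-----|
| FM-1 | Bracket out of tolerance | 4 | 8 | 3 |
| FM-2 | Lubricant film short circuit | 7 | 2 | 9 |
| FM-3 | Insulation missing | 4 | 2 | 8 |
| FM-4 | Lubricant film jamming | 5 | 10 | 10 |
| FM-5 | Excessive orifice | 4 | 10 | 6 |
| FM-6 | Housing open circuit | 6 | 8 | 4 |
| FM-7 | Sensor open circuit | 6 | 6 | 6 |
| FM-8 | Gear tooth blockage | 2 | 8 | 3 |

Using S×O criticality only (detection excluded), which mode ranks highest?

FM-4

Criticality = Severity × Occurrence:
  FM-1: 4 × 8 = 32
  FM-2: 7 × 2 = 14
  FM-3: 4 × 2 = 8
  FM-4: 5 × 10 = 50
  FM-5: 4 × 10 = 40
  FM-6: 6 × 8 = 48
  FM-7: 6 × 6 = 36
  FM-8: 2 × 8 = 16
Highest criticality is 50 → FM-4.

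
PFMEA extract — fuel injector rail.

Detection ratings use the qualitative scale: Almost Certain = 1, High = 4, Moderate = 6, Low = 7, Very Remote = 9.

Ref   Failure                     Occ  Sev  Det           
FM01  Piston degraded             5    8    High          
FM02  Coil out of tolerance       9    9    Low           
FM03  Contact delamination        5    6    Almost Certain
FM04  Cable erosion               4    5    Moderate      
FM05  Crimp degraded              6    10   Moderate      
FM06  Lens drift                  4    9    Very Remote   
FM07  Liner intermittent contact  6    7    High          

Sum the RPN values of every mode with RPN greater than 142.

1579

RPN = Severity × Occurrence × Detection:
  FM01: 8 × 5 × 4 = 160
  FM02: 9 × 9 × 7 = 567
  FM03: 6 × 5 × 1 = 30
  FM04: 5 × 4 × 6 = 120
  FM05: 10 × 6 × 6 = 360
  FM06: 9 × 4 × 9 = 324
  FM07: 7 × 6 × 4 = 168
RPN > 142: FM01 (160), FM02 (567), FM05 (360), FM06 (324), FM07 (168).
Sum: 160 + 567 + 360 + 324 + 168 = 1579.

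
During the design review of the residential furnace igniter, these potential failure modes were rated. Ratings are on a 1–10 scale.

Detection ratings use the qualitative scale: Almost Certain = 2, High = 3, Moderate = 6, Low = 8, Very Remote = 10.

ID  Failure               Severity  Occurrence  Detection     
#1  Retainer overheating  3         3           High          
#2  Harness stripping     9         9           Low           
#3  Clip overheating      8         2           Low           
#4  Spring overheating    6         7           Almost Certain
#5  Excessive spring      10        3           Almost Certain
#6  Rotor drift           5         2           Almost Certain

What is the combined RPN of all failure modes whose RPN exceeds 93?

RPN = Severity × Occurrence × Detection:
  #1: 3 × 3 × 3 = 27
  #2: 9 × 9 × 8 = 648
  #3: 8 × 2 × 8 = 128
  #4: 6 × 7 × 2 = 84
  #5: 10 × 3 × 2 = 60
  #6: 5 × 2 × 2 = 20
RPN > 93: #2 (648), #3 (128).
Sum: 648 + 128 = 776.

776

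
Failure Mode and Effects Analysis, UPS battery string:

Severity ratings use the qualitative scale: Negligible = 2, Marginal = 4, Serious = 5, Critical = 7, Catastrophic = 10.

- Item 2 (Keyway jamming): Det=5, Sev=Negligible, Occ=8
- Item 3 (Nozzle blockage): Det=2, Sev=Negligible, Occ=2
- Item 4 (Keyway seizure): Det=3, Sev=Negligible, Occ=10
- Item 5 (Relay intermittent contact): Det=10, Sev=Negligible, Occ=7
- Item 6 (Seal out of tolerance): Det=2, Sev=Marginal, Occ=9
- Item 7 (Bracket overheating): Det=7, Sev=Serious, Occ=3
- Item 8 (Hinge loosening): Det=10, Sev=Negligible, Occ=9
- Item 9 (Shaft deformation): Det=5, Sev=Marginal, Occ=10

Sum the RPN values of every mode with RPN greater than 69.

777

RPN = Severity × Occurrence × Detection:
  Item 2: 2 × 8 × 5 = 80
  Item 3: 2 × 2 × 2 = 8
  Item 4: 2 × 10 × 3 = 60
  Item 5: 2 × 7 × 10 = 140
  Item 6: 4 × 9 × 2 = 72
  Item 7: 5 × 3 × 7 = 105
  Item 8: 2 × 9 × 10 = 180
  Item 9: 4 × 10 × 5 = 200
RPN > 69: Item 2 (80), Item 5 (140), Item 6 (72), Item 7 (105), Item 8 (180), Item 9 (200).
Sum: 80 + 140 + 72 + 105 + 180 + 200 = 777.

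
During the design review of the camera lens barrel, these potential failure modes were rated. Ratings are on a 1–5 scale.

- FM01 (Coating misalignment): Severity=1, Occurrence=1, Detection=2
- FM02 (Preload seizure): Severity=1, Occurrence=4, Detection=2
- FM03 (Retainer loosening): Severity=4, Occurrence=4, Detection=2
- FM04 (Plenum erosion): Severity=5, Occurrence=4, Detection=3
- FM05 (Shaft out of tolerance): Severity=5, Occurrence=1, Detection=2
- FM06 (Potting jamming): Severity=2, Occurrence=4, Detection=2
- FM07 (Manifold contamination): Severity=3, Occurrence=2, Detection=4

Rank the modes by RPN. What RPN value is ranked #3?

RPN = Severity × Occurrence × Detection:
  FM01: 1 × 1 × 2 = 2
  FM02: 1 × 4 × 2 = 8
  FM03: 4 × 4 × 2 = 32
  FM04: 5 × 4 × 3 = 60
  FM05: 5 × 1 × 2 = 10
  FM06: 2 × 4 × 2 = 16
  FM07: 3 × 2 × 4 = 24
Sorted descending: 60, 32, 24, 16, 10, 8, 2.
The third-highest RPN is 24 (FM07).

24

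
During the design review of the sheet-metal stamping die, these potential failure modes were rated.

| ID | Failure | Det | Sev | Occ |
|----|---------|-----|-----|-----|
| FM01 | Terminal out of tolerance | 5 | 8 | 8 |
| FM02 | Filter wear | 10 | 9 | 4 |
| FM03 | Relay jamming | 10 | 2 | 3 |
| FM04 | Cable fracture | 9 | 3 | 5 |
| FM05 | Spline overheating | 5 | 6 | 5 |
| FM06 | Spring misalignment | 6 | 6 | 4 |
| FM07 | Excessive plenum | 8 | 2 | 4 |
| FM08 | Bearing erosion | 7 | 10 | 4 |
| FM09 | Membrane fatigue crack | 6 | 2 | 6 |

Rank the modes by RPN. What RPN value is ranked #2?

RPN = Severity × Occurrence × Detection:
  FM01: 8 × 8 × 5 = 320
  FM02: 9 × 4 × 10 = 360
  FM03: 2 × 3 × 10 = 60
  FM04: 3 × 5 × 9 = 135
  FM05: 6 × 5 × 5 = 150
  FM06: 6 × 4 × 6 = 144
  FM07: 2 × 4 × 8 = 64
  FM08: 10 × 4 × 7 = 280
  FM09: 2 × 6 × 6 = 72
Sorted descending: 360, 320, 280, 150, 144, 135, 72, 64, 60.
The second-highest RPN is 320 (FM01).

320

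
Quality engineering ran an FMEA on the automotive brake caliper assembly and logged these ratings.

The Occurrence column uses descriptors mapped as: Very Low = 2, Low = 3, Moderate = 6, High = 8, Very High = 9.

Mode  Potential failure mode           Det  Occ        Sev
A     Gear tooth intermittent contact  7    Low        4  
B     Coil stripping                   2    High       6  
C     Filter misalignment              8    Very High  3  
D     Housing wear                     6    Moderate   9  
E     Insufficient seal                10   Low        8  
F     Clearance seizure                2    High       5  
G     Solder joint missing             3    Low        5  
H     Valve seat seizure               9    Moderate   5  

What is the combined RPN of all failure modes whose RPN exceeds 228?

RPN = Severity × Occurrence × Detection:
  A: 4 × 3 × 7 = 84
  B: 6 × 8 × 2 = 96
  C: 3 × 9 × 8 = 216
  D: 9 × 6 × 6 = 324
  E: 8 × 3 × 10 = 240
  F: 5 × 8 × 2 = 80
  G: 5 × 3 × 3 = 45
  H: 5 × 6 × 9 = 270
RPN > 228: D (324), E (240), H (270).
Sum: 324 + 240 + 270 = 834.

834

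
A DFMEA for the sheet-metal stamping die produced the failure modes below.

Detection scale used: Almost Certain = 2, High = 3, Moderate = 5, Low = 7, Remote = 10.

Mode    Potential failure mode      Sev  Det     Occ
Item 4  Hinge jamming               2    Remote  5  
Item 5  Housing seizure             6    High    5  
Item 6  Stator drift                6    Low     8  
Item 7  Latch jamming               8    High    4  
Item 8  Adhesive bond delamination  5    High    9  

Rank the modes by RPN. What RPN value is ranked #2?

RPN = Severity × Occurrence × Detection:
  Item 4: 2 × 5 × 10 = 100
  Item 5: 6 × 5 × 3 = 90
  Item 6: 6 × 8 × 7 = 336
  Item 7: 8 × 4 × 3 = 96
  Item 8: 5 × 9 × 3 = 135
Sorted descending: 336, 135, 100, 96, 90.
The second-highest RPN is 135 (Item 8).

135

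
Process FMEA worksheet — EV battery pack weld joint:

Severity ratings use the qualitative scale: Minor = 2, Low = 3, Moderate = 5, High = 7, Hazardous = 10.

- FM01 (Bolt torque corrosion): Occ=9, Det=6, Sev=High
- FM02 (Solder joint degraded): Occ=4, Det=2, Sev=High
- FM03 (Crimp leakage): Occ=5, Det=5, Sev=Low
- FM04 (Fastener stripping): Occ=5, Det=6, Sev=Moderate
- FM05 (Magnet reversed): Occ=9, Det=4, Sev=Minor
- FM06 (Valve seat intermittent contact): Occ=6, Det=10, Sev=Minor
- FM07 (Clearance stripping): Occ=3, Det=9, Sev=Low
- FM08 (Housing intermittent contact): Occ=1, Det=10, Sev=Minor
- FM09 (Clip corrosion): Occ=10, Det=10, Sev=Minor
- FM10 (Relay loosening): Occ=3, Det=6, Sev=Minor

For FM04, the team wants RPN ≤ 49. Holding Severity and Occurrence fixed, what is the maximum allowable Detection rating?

FM04: S=5, O=5, D=6 → current RPN = 150.
Fixed product = 25. Need 25 × D ≤ 49, so D ≤ 49/25 = 1.96.
Maximum integer Detection rating = 1 (gives RPN 25; D=2 would give 50 > 49).

1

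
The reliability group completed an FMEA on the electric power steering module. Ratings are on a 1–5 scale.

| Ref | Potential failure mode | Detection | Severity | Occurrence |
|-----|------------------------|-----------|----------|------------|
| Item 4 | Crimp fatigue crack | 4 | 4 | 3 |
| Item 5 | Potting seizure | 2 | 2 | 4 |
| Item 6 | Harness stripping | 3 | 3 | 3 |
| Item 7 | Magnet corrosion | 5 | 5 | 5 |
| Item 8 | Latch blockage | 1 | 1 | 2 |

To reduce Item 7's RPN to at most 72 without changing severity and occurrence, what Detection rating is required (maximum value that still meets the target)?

Item 7: S=5, O=5, D=5 → current RPN = 125.
Fixed product = 25. Need 25 × D ≤ 72, so D ≤ 72/25 = 2.88.
Maximum integer Detection rating = 2 (gives RPN 50; D=3 would give 75 > 72).

2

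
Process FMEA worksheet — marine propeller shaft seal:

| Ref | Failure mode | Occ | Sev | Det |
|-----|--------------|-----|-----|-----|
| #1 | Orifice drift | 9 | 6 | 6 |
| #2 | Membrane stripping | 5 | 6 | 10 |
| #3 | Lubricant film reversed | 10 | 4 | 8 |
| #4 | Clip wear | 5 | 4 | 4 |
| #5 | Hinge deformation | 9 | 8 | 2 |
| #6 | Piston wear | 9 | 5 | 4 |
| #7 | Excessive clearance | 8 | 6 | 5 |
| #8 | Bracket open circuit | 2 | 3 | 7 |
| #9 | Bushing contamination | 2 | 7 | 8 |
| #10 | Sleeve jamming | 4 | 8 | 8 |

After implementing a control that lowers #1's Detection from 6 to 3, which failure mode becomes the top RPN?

RPN = Severity × Occurrence × Detection:
  #1: 6 × 9 × 6 = 324
  #2: 6 × 5 × 10 = 300
  #3: 4 × 10 × 8 = 320
  #4: 4 × 5 × 4 = 80
  #5: 8 × 9 × 2 = 144
  #6: 5 × 9 × 4 = 180
  #7: 6 × 8 × 5 = 240
  #8: 3 × 2 × 7 = 42
  #9: 7 × 2 × 8 = 112
  #10: 8 × 4 × 8 = 256
After action: #1 → 6 × 9 × 3 = 162.
Revised RPNs: #3=320, #2=300, #10=256, #7=240, #6=180, #1=162, #5=144, #9=112, #4=80, #8=42.
Highest is now #3 (320).

#3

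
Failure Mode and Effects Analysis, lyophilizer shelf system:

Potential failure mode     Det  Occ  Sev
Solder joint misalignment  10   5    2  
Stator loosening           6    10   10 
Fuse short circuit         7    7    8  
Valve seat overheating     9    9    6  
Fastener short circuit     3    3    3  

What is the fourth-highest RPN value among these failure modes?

RPN = Severity × Occurrence × Detection:
  Solder joint misalignment: 2 × 5 × 10 = 100
  Stator loosening: 10 × 10 × 6 = 600
  Fuse short circuit: 8 × 7 × 7 = 392
  Valve seat overheating: 6 × 9 × 9 = 486
  Fastener short circuit: 3 × 3 × 3 = 27
Sorted descending: 600, 486, 392, 100, 27.
The fourth-highest RPN is 100 (Solder joint misalignment).

100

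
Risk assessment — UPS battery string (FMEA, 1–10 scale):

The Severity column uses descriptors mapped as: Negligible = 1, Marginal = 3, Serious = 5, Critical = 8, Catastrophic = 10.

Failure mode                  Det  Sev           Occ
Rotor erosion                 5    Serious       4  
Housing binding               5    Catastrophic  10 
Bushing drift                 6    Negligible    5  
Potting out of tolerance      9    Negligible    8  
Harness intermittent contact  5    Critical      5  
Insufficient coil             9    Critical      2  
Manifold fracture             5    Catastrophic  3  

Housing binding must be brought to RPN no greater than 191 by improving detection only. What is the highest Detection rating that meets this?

1

Housing binding: S=10, O=10, D=5 → current RPN = 500.
Fixed product = 100. Need 100 × D ≤ 191, so D ≤ 191/100 = 1.91.
Maximum integer Detection rating = 1 (gives RPN 100; D=2 would give 200 > 191).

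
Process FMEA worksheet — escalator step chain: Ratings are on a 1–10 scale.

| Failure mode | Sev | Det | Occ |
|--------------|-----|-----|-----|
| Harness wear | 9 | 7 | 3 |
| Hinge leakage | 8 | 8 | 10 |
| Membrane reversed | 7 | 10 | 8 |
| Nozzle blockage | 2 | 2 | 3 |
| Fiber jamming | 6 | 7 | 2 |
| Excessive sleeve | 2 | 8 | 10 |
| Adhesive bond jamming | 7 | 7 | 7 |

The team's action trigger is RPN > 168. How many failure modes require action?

RPN = Severity × Occurrence × Detection:
  Harness wear: 9 × 3 × 7 = 189
  Hinge leakage: 8 × 10 × 8 = 640
  Membrane reversed: 7 × 8 × 10 = 560
  Nozzle blockage: 2 × 3 × 2 = 12
  Fiber jamming: 6 × 2 × 7 = 84
  Excessive sleeve: 2 × 10 × 8 = 160
  Adhesive bond jamming: 7 × 7 × 7 = 343
Modes with RPN > 168: Harness wear (189), Hinge leakage (640), Membrane reversed (560), Adhesive bond jamming (343) → 4.

4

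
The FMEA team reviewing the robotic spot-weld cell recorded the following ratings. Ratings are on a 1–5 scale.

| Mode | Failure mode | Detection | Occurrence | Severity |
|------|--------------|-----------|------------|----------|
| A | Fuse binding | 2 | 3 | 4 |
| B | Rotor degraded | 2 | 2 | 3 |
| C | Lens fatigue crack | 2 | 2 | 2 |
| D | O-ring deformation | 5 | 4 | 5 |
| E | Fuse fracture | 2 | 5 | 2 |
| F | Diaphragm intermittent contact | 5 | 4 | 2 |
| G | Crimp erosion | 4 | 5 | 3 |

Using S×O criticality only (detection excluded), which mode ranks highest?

Criticality = Severity × Occurrence:
  A: 4 × 3 = 12
  B: 3 × 2 = 6
  C: 2 × 2 = 4
  D: 5 × 4 = 20
  E: 2 × 5 = 10
  F: 2 × 4 = 8
  G: 3 × 5 = 15
Highest criticality is 20 → D.

D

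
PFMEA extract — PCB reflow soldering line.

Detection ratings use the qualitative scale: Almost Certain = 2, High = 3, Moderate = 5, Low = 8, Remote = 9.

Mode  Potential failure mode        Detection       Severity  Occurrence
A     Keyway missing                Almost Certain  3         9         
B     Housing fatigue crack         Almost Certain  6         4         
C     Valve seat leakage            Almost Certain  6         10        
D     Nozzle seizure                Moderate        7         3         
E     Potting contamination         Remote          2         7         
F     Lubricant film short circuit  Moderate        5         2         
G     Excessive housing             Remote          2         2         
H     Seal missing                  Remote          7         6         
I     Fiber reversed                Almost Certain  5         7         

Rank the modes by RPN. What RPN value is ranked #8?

RPN = Severity × Occurrence × Detection:
  A: 3 × 9 × 2 = 54
  B: 6 × 4 × 2 = 48
  C: 6 × 10 × 2 = 120
  D: 7 × 3 × 5 = 105
  E: 2 × 7 × 9 = 126
  F: 5 × 2 × 5 = 50
  G: 2 × 2 × 9 = 36
  H: 7 × 6 × 9 = 378
  I: 5 × 7 × 2 = 70
Sorted descending: 378, 126, 120, 105, 70, 54, 50, 48, 36.
The eighth-highest RPN is 48 (B).

48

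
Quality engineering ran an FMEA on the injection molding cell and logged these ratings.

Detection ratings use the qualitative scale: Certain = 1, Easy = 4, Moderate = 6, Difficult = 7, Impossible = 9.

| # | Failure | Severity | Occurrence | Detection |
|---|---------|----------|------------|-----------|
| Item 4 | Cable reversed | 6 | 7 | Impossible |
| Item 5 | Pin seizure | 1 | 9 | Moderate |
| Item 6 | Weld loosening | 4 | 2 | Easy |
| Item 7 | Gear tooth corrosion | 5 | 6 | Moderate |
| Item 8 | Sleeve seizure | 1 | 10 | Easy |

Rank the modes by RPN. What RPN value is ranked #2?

180

RPN = Severity × Occurrence × Detection:
  Item 4: 6 × 7 × 9 = 378
  Item 5: 1 × 9 × 6 = 54
  Item 6: 4 × 2 × 4 = 32
  Item 7: 5 × 6 × 6 = 180
  Item 8: 1 × 10 × 4 = 40
Sorted descending: 378, 180, 54, 40, 32.
The second-highest RPN is 180 (Item 7).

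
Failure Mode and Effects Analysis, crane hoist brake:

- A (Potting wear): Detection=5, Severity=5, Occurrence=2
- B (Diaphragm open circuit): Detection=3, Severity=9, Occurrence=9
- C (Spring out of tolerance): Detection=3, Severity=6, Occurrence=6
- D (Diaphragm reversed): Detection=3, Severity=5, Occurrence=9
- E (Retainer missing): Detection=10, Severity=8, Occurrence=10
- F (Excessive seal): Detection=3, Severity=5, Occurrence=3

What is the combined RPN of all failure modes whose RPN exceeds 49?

1336

RPN = Severity × Occurrence × Detection:
  A: 5 × 2 × 5 = 50
  B: 9 × 9 × 3 = 243
  C: 6 × 6 × 3 = 108
  D: 5 × 9 × 3 = 135
  E: 8 × 10 × 10 = 800
  F: 5 × 3 × 3 = 45
RPN > 49: A (50), B (243), C (108), D (135), E (800).
Sum: 50 + 243 + 108 + 135 + 800 = 1336.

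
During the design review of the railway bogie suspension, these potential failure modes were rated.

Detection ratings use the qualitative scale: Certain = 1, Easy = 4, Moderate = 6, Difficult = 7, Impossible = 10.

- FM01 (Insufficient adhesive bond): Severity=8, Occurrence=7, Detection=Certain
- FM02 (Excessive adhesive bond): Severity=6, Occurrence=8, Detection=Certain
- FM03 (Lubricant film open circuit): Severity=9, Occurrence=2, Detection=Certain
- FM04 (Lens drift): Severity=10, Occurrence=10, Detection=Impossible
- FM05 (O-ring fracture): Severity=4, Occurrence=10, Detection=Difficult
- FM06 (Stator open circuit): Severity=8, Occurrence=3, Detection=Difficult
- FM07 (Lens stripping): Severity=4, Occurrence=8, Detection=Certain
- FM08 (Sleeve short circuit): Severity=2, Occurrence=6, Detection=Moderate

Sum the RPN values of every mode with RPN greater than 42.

RPN = Severity × Occurrence × Detection:
  FM01: 8 × 7 × 1 = 56
  FM02: 6 × 8 × 1 = 48
  FM03: 9 × 2 × 1 = 18
  FM04: 10 × 10 × 10 = 1000
  FM05: 4 × 10 × 7 = 280
  FM06: 8 × 3 × 7 = 168
  FM07: 4 × 8 × 1 = 32
  FM08: 2 × 6 × 6 = 72
RPN > 42: FM01 (56), FM02 (48), FM04 (1000), FM05 (280), FM06 (168), FM08 (72).
Sum: 56 + 48 + 1000 + 280 + 168 + 72 = 1624.

1624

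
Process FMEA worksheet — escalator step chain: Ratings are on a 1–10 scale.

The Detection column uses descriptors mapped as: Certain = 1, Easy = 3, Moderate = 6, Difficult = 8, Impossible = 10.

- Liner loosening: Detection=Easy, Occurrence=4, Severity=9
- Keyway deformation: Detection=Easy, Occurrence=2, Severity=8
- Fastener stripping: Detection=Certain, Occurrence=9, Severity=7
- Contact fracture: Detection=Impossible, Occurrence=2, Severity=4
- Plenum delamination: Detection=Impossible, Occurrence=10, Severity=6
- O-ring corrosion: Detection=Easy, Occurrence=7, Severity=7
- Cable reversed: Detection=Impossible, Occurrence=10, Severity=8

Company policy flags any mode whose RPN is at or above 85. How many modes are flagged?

RPN = Severity × Occurrence × Detection:
  Liner loosening: 9 × 4 × 3 = 108
  Keyway deformation: 8 × 2 × 3 = 48
  Fastener stripping: 7 × 9 × 1 = 63
  Contact fracture: 4 × 2 × 10 = 80
  Plenum delamination: 6 × 10 × 10 = 600
  O-ring corrosion: 7 × 7 × 3 = 147
  Cable reversed: 8 × 10 × 10 = 800
Modes with RPN ≥ 85: Liner loosening (108), Plenum delamination (600), O-ring corrosion (147), Cable reversed (800) → 4.

4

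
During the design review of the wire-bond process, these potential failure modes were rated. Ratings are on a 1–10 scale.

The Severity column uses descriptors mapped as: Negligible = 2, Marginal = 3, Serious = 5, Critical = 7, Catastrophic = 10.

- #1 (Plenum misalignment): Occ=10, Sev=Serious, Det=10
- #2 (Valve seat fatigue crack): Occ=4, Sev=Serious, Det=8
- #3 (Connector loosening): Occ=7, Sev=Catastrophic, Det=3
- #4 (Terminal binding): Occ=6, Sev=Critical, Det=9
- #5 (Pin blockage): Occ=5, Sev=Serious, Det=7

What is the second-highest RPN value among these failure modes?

378

RPN = Severity × Occurrence × Detection:
  #1: 5 × 10 × 10 = 500
  #2: 5 × 4 × 8 = 160
  #3: 10 × 7 × 3 = 210
  #4: 7 × 6 × 9 = 378
  #5: 5 × 5 × 7 = 175
Sorted descending: 500, 378, 210, 175, 160.
The second-highest RPN is 378 (#4).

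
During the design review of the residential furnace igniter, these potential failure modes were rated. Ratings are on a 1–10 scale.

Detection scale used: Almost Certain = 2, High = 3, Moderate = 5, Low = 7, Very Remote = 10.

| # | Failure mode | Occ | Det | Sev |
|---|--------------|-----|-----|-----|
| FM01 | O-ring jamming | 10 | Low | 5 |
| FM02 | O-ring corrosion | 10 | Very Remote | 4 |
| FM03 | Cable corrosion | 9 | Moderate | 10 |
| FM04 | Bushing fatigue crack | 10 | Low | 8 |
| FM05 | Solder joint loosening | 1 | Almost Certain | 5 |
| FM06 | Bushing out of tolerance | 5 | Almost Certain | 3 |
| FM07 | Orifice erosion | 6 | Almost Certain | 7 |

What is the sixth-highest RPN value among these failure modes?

RPN = Severity × Occurrence × Detection:
  FM01: 5 × 10 × 7 = 350
  FM02: 4 × 10 × 10 = 400
  FM03: 10 × 9 × 5 = 450
  FM04: 8 × 10 × 7 = 560
  FM05: 5 × 1 × 2 = 10
  FM06: 3 × 5 × 2 = 30
  FM07: 7 × 6 × 2 = 84
Sorted descending: 560, 450, 400, 350, 84, 30, 10.
The sixth-highest RPN is 30 (FM06).

30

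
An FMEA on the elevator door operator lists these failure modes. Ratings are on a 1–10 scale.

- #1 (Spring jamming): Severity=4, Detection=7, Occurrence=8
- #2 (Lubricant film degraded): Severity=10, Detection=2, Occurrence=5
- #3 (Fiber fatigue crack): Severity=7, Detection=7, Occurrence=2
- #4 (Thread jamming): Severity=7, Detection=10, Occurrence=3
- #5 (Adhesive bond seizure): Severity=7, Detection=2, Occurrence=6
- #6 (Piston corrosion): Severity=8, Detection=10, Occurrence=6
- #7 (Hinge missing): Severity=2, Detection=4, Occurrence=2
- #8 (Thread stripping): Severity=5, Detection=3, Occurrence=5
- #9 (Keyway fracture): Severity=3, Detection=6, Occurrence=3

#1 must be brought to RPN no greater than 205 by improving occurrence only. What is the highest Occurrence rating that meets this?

7

#1: S=4, O=8, D=7 → current RPN = 224.
Fixed product = 28. Need 28 × O ≤ 205, so O ≤ 205/28 = 7.32.
Maximum integer Occurrence rating = 7 (gives RPN 196; O=8 would give 224 > 205).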